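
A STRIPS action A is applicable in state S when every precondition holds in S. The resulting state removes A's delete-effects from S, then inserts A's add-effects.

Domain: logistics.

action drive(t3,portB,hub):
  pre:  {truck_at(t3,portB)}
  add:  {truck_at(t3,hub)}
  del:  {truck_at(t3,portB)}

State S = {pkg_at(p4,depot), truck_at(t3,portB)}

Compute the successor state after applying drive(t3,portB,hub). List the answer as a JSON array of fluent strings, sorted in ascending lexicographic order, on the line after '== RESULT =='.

Progress:
  pre ⊆ S: {truck_at(t3,portB)} ⊆ S  — applicable
  S \ del = {pkg_at(p4,depot)}
  ∪ add   = {pkg_at(p4,depot), truck_at(t3,hub)}

== RESULT ==
["pkg_at(p4,depot)", "truck_at(t3,hub)"]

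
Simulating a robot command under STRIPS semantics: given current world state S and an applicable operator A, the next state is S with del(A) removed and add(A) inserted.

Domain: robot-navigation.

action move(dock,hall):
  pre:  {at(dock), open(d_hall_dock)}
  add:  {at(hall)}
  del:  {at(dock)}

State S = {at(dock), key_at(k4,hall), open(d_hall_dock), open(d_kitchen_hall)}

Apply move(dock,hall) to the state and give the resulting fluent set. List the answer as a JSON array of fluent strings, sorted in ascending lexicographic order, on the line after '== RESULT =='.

Compute (S \ del) ∪ add:
  pre ⊆ S: {at(dock), open(d_hall_dock)} ⊆ S  — applicable
  S \ del = {key_at(k4,hall), open(d_hall_dock), open(d_kitchen_hall)}
  ∪ add   = {at(hall), key_at(k4,hall), open(d_hall_dock), open(d_kitchen_hall)}

== RESULT ==
["at(hall)", "key_at(k4,hall)", "open(d_hall_dock)", "open(d_kitchen_hall)"]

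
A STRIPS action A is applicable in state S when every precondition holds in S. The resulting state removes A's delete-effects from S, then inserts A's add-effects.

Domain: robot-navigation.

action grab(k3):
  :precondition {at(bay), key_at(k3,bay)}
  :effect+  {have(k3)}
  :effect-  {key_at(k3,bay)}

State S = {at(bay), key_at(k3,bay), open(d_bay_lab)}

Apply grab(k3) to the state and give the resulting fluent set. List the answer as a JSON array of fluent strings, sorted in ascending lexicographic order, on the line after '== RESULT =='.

Compute (S \ del) ∪ add:
  pre ⊆ S: {at(bay), key_at(k3,bay)} ⊆ S  — applicable
  S \ del = {at(bay), open(d_bay_lab)}
  ∪ add   = {at(bay), have(k3), open(d_bay_lab)}

== RESULT ==
["at(bay)", "have(k3)", "open(d_bay_lab)"]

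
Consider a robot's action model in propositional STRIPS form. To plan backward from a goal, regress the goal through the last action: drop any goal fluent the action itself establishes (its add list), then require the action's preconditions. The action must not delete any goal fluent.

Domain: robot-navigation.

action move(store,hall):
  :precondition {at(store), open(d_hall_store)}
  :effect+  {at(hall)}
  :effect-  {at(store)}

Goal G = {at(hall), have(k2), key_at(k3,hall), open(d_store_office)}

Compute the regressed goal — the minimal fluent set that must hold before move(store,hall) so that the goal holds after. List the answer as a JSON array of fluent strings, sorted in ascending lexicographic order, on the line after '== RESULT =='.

Regress:
  G ∩ del = {}  (empty — regression defined)
  G \ add = {at(hall), have(k2), key_at(k3,hall), open(d_store_office)} \ {at(hall)} = {have(k2), key_at(k3,hall), open(d_store_office)}
  ∪ pre   = {have(k2), key_at(k3,hall), open(d_store_office)} ∪ {at(store), open(d_hall_store)}
          = {at(store), have(k2), key_at(k3,hall), open(d_hall_store), open(d_store_office)}

== RESULT ==
["at(store)", "have(k2)", "key_at(k3,hall)", "open(d_hall_store)", "open(d_store_office)"]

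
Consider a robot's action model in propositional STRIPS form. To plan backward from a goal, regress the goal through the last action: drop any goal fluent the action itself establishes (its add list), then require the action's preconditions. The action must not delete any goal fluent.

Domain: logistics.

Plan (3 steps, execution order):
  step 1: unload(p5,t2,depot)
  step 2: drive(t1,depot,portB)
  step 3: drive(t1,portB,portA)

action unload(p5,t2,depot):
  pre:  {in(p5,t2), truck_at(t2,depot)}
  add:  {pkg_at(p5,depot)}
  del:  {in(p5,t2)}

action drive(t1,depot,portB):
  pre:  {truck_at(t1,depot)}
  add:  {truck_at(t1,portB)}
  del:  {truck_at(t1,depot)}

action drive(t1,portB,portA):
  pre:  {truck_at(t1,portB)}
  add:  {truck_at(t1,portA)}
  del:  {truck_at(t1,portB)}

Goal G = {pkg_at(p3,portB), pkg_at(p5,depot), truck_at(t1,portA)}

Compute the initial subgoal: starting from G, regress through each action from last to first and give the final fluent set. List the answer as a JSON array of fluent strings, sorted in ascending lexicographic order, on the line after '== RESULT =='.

Regress step by step:
  through step 3 (drive(t1,portB,portA)): drop {truck_at(t1,portA)}, keep {pkg_at(p3,portB), pkg_at(p5,depot)}, require {truck_at(t1,portB)}
    → {pkg_at(p3,portB), pkg_at(p5,depot), truck_at(t1,portB)}
  through step 2 (drive(t1,depot,portB)): drop {truck_at(t1,portB)}, keep {pkg_at(p3,portB), pkg_at(p5,depot)}, require {truck_at(t1,depot)}
    → {pkg_at(p3,portB), pkg_at(p5,depot), truck_at(t1,depot)}
  through step 1 (unload(p5,t2,depot)): drop {pkg_at(p5,depot)}, keep {pkg_at(p3,portB), truck_at(t1,depot)}, require {in(p5,t2), truck_at(t2,depot)}
    → {in(p5,t2), pkg_at(p3,portB), truck_at(t1,depot), truck_at(t2,depot)}

== RESULT ==
["in(p5,t2)", "pkg_at(p3,portB)", "truck_at(t1,depot)", "truck_at(t2,depot)"]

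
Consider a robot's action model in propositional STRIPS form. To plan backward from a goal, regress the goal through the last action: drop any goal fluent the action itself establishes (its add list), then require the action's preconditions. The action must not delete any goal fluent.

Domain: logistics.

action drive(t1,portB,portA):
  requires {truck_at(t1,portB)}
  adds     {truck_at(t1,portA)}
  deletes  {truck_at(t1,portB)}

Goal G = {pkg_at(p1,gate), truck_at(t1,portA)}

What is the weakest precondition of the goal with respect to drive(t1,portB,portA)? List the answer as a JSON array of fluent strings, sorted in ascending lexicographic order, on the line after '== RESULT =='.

Regress:
  G ∩ del = {}  (empty — regression defined)
  G \ add = {pkg_at(p1,gate), truck_at(t1,portA)} \ {truck_at(t1,portA)} = {pkg_at(p1,gate)}
  ∪ pre   = {pkg_at(p1,gate)} ∪ {truck_at(t1,portB)}
          = {pkg_at(p1,gate), truck_at(t1,portB)}

== RESULT ==
["pkg_at(p1,gate)", "truck_at(t1,portB)"]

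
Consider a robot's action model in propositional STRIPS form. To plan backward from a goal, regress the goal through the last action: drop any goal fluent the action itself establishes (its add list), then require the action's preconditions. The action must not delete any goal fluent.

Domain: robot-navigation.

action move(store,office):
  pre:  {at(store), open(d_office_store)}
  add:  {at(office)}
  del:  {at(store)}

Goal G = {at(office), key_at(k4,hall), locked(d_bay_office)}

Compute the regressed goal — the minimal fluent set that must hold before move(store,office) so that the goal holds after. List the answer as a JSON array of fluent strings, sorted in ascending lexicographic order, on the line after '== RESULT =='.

Compute (G \ add) ∪ pre:
  G ∩ del = {}  (empty — regression defined)
  G \ add = {at(office), key_at(k4,hall), locked(d_bay_office)} \ {at(office)} = {key_at(k4,hall), locked(d_bay_office)}
  ∪ pre   = {key_at(k4,hall), locked(d_bay_office)} ∪ {at(store), open(d_office_store)}
          = {at(store), key_at(k4,hall), locked(d_bay_office), open(d_office_store)}

== RESULT ==
["at(store)", "key_at(k4,hall)", "locked(d_bay_office)", "open(d_office_store)"]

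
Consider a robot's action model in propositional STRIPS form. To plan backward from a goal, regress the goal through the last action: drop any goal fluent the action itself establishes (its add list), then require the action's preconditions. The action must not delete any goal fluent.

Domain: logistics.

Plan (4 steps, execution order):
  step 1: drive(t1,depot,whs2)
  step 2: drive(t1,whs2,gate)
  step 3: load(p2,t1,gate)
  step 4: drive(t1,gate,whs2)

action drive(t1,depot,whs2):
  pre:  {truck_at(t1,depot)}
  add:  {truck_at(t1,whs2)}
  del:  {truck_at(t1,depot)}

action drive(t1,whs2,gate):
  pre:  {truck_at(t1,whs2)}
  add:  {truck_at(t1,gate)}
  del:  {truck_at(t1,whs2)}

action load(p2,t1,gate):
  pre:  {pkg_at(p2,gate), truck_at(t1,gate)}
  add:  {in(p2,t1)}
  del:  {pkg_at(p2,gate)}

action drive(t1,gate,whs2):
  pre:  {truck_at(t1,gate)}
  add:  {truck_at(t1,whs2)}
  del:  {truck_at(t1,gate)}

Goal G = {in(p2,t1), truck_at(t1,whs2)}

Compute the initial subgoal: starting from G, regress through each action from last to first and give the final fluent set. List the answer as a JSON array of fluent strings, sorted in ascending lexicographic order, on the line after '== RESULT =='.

Regress step by step:
  through step 4 (drive(t1,gate,whs2)): drop {truck_at(t1,whs2)}, keep {in(p2,t1)}, require {truck_at(t1,gate)}
    → {in(p2,t1), truck_at(t1,gate)}
  through step 3 (load(p2,t1,gate)): drop {in(p2,t1)}, keep {truck_at(t1,gate)}, require {pkg_at(p2,gate), truck_at(t1,gate)}
    → {pkg_at(p2,gate), truck_at(t1,gate)}
  through step 2 (drive(t1,whs2,gate)): drop {truck_at(t1,gate)}, keep {pkg_at(p2,gate)}, require {truck_at(t1,whs2)}
    → {pkg_at(p2,gate), truck_at(t1,whs2)}
  through step 1 (drive(t1,depot,whs2)): drop {truck_at(t1,whs2)}, keep {pkg_at(p2,gate)}, require {truck_at(t1,depot)}
    → {pkg_at(p2,gate), truck_at(t1,depot)}

== RESULT ==
["pkg_at(p2,gate)", "truck_at(t1,depot)"]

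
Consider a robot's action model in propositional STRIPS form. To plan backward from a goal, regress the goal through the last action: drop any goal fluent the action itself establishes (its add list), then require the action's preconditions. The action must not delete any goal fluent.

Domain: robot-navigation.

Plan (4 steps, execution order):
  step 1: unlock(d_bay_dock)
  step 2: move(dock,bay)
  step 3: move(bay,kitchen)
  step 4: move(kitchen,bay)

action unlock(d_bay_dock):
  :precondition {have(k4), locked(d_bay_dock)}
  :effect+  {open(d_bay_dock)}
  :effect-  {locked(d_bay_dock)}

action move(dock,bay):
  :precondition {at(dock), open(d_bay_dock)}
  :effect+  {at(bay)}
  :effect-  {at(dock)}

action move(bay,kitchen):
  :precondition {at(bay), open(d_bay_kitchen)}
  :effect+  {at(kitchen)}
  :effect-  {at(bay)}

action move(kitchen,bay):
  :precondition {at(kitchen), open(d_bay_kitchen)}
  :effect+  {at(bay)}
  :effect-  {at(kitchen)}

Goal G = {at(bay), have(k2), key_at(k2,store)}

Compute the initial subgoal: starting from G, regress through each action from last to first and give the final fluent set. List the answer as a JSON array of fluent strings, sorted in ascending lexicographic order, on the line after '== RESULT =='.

Work backward from the goal:
  through step 4 (move(kitchen,bay)): drop {at(bay)}, keep {have(k2), key_at(k2,store)}, require {at(kitchen), open(d_bay_kitchen)}
    → {at(kitchen), have(k2), key_at(k2,store), open(d_bay_kitchen)}
  through step 3 (move(bay,kitchen)): drop {at(kitchen)}, keep {have(k2), key_at(k2,store), open(d_bay_kitchen)}, require {at(bay), open(d_bay_kitchen)}
    → {at(bay), have(k2), key_at(k2,store), open(d_bay_kitchen)}
  through step 2 (move(dock,bay)): drop {at(bay)}, keep {have(k2), key_at(k2,store), open(d_bay_kitchen)}, require {at(dock), open(d_bay_dock)}
    → {at(dock), have(k2), key_at(k2,store), open(d_bay_dock), open(d_bay_kitchen)}
  through step 1 (unlock(d_bay_dock)): drop {open(d_bay_dock)}, keep {at(dock), have(k2), key_at(k2,store), open(d_bay_kitchen)}, require {have(k4), locked(d_bay_dock)}
    → {at(dock), have(k2), have(k4), key_at(k2,store), locked(d_bay_dock), open(d_bay_kitchen)}

== RESULT ==
["at(dock)", "have(k2)", "have(k4)", "key_at(k2,store)", "locked(d_bay_dock)", "open(d_bay_kitchen)"]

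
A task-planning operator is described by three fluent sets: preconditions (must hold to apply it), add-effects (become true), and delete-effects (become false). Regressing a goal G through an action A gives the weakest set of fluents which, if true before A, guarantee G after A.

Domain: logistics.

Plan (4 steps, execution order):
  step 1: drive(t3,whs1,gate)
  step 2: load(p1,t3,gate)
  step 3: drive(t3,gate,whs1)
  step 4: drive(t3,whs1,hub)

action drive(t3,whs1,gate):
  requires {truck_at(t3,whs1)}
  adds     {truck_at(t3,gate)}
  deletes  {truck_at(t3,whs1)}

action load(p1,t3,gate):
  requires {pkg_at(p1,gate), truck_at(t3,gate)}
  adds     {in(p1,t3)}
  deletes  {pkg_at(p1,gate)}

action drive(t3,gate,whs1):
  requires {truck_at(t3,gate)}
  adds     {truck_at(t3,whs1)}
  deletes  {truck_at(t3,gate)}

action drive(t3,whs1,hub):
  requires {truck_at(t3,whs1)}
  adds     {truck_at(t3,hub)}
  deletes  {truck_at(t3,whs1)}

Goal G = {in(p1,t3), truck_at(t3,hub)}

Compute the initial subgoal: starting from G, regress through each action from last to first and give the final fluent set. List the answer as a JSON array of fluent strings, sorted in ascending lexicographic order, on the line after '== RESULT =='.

Work backward from the goal:
  through step 4 (drive(t3,whs1,hub)): drop {truck_at(t3,hub)}, keep {in(p1,t3)}, require {truck_at(t3,whs1)}
    → {in(p1,t3), truck_at(t3,whs1)}
  through step 3 (drive(t3,gate,whs1)): drop {truck_at(t3,whs1)}, keep {in(p1,t3)}, require {truck_at(t3,gate)}
    → {in(p1,t3), truck_at(t3,gate)}
  through step 2 (load(p1,t3,gate)): drop {in(p1,t3)}, keep {truck_at(t3,gate)}, require {pkg_at(p1,gate), truck_at(t3,gate)}
    → {pkg_at(p1,gate), truck_at(t3,gate)}
  through step 1 (drive(t3,whs1,gate)): drop {truck_at(t3,gate)}, keep {pkg_at(p1,gate)}, require {truck_at(t3,whs1)}
    → {pkg_at(p1,gate), truck_at(t3,whs1)}

== RESULT ==
["pkg_at(p1,gate)", "truck_at(t3,whs1)"]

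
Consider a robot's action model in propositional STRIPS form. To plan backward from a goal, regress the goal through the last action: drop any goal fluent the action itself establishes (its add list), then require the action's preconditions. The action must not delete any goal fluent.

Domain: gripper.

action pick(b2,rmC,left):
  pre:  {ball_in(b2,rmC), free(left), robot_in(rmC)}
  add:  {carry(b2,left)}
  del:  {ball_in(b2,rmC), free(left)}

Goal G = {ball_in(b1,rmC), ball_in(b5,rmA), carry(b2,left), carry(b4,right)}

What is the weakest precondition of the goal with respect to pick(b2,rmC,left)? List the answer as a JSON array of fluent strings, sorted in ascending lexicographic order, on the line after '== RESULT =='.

Compute (G \ add) ∪ pre:
  G ∩ del = {}  (empty — regression defined)
  G \ add = {ball_in(b1,rmC), ball_in(b5,rmA), carry(b2,left), carry(b4,right)} \ {carry(b2,left)} = {ball_in(b1,rmC), ball_in(b5,rmA), carry(b4,right)}
  ∪ pre   = {ball_in(b1,rmC), ball_in(b5,rmA), carry(b4,right)} ∪ {ball_in(b2,rmC), free(left), robot_in(rmC)}
          = {ball_in(b1,rmC), ball_in(b2,rmC), ball_in(b5,rmA), carry(b4,right), free(left), robot_in(rmC)}

== RESULT ==
["ball_in(b1,rmC)", "ball_in(b2,rmC)", "ball_in(b5,rmA)", "carry(b4,right)", "free(left)", "robot_in(rmC)"]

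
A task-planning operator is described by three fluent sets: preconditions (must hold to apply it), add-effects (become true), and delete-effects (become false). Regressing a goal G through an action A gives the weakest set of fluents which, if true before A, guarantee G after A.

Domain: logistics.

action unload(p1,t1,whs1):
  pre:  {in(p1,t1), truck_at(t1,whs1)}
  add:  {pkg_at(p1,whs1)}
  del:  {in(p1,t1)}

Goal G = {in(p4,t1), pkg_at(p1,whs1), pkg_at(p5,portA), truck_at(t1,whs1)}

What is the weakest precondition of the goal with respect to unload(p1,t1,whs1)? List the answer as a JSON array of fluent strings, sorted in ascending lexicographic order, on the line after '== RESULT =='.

Regress:
  G ∩ del = {}  (empty — regression defined)
  G \ add = {in(p4,t1), pkg_at(p1,whs1), pkg_at(p5,portA), truck_at(t1,whs1)} \ {pkg_at(p1,whs1)} = {in(p4,t1), pkg_at(p5,portA), truck_at(t1,whs1)}
  ∪ pre   = {in(p4,t1), pkg_at(p5,portA), truck_at(t1,whs1)} ∪ {in(p1,t1), truck_at(t1,whs1)}
          = {in(p1,t1), in(p4,t1), pkg_at(p5,portA), truck_at(t1,whs1)}

== RESULT ==
["in(p1,t1)", "in(p4,t1)", "pkg_at(p5,portA)", "truck_at(t1,whs1)"]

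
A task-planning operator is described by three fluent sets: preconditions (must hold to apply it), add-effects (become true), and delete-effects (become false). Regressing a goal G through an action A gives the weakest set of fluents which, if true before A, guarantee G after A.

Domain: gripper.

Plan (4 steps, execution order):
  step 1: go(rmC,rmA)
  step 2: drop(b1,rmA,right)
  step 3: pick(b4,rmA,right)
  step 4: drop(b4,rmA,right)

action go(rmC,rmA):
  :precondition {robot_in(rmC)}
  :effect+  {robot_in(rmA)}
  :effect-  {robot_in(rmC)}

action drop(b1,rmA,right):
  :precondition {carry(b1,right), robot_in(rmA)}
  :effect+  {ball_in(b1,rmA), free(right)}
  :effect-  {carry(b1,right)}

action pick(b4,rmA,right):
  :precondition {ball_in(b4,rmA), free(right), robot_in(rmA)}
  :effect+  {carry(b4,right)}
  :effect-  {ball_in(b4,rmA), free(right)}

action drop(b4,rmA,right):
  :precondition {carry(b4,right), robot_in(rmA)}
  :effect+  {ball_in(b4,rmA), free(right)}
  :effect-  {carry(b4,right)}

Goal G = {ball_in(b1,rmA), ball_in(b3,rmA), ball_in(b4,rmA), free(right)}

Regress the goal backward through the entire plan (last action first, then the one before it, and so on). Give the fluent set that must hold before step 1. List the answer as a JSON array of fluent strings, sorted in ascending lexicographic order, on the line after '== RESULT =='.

Work backward from the goal:
  through step 4 (drop(b4,rmA,right)): drop {ball_in(b4,rmA), free(right)}, keep {ball_in(b1,rmA), ball_in(b3,rmA)}, require {carry(b4,right), robot_in(rmA)}
    → {ball_in(b1,rmA), ball_in(b3,rmA), carry(b4,right), robot_in(rmA)}
  through step 3 (pick(b4,rmA,right)): drop {carry(b4,right)}, keep {ball_in(b1,rmA), ball_in(b3,rmA), robot_in(rmA)}, require {ball_in(b4,rmA), free(right), robot_in(rmA)}
    → {ball_in(b1,rmA), ball_in(b3,rmA), ball_in(b4,rmA), free(right), robot_in(rmA)}
  through step 2 (drop(b1,rmA,right)): drop {ball_in(b1,rmA), free(right)}, keep {ball_in(b3,rmA), ball_in(b4,rmA), robot_in(rmA)}, require {carry(b1,right), robot_in(rmA)}
    → {ball_in(b3,rmA), ball_in(b4,rmA), carry(b1,right), robot_in(rmA)}
  through step 1 (go(rmC,rmA)): drop {robot_in(rmA)}, keep {ball_in(b3,rmA), ball_in(b4,rmA), carry(b1,right)}, require {robot_in(rmC)}
    → {ball_in(b3,rmA), ball_in(b4,rmA), carry(b1,right), robot_in(rmC)}

== RESULT ==
["ball_in(b3,rmA)", "ball_in(b4,rmA)", "carry(b1,right)", "robot_in(rmC)"]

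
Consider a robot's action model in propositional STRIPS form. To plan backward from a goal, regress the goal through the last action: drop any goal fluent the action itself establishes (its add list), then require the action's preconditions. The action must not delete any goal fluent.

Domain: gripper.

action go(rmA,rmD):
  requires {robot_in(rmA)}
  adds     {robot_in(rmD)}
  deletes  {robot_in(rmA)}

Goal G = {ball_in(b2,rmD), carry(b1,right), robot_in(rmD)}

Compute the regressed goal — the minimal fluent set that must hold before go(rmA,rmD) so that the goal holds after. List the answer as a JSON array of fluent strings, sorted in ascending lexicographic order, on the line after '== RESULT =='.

Regress:
  G ∩ del = {}  (empty — regression defined)
  G \ add = {ball_in(b2,rmD), carry(b1,right), robot_in(rmD)} \ {robot_in(rmD)} = {ball_in(b2,rmD), carry(b1,right)}
  ∪ pre   = {ball_in(b2,rmD), carry(b1,right)} ∪ {robot_in(rmA)}
          = {ball_in(b2,rmD), carry(b1,right), robot_in(rmA)}

== RESULT ==
["ball_in(b2,rmD)", "carry(b1,right)", "robot_in(rmA)"]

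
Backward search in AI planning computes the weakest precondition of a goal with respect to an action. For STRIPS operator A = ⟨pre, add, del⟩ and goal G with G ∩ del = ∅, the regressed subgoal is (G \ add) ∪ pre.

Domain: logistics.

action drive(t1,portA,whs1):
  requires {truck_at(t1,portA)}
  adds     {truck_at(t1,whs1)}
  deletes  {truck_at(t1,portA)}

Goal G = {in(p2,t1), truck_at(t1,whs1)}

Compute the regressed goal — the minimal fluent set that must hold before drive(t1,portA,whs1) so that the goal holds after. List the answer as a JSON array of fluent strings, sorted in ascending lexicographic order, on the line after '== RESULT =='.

Regress:
  G ∩ del = {}  (empty — regression defined)
  G \ add = {in(p2,t1), truck_at(t1,whs1)} \ {truck_at(t1,whs1)} = {in(p2,t1)}
  ∪ pre   = {in(p2,t1)} ∪ {truck_at(t1,portA)}
          = {in(p2,t1), truck_at(t1,portA)}

== RESULT ==
["in(p2,t1)", "truck_at(t1,portA)"]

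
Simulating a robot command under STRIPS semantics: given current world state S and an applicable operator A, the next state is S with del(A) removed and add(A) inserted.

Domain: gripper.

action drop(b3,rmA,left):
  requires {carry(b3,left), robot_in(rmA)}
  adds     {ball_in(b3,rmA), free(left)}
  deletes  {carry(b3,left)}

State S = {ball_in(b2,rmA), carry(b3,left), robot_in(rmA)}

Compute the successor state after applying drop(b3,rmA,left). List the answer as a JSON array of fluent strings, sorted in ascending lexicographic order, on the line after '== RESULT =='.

Compute (S \ del) ∪ add:
  pre ⊆ S: {carry(b3,left), robot_in(rmA)} ⊆ S  — applicable
  S \ del = {ball_in(b2,rmA), robot_in(rmA)}
  ∪ add   = {ball_in(b2,rmA), ball_in(b3,rmA), free(left), robot_in(rmA)}

== RESULT ==
["ball_in(b2,rmA)", "ball_in(b3,rmA)", "free(left)", "robot_in(rmA)"]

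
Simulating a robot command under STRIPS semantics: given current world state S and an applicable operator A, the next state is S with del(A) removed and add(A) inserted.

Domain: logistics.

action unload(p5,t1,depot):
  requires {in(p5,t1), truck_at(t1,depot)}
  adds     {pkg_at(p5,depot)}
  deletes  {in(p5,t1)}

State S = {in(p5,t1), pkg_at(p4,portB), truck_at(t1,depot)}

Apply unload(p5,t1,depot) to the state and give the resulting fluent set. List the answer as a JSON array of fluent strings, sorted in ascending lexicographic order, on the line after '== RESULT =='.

Compute (S \ del) ∪ add:
  pre ⊆ S: {in(p5,t1), truck_at(t1,depot)} ⊆ S  — applicable
  S \ del = {pkg_at(p4,portB), truck_at(t1,depot)}
  ∪ add   = {pkg_at(p4,portB), pkg_at(p5,depot), truck_at(t1,depot)}

== RESULT ==
["pkg_at(p4,portB)", "pkg_at(p5,depot)", "truck_at(t1,depot)"]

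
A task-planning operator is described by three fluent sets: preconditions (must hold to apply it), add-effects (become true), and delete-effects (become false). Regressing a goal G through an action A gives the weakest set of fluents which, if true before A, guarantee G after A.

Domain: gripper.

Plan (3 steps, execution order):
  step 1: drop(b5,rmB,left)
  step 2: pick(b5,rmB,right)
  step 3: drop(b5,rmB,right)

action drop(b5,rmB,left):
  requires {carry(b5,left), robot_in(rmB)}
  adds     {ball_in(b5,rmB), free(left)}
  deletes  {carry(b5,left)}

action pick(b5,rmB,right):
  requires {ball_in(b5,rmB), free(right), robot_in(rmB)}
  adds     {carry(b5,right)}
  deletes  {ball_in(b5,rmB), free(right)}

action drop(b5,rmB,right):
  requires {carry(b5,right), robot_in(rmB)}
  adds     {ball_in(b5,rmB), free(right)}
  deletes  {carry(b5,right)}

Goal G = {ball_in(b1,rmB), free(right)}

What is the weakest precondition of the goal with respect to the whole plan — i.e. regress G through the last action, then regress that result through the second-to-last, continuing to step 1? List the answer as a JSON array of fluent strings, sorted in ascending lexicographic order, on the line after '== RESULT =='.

Regress step by step:
  through step 3 (drop(b5,rmB,right)): drop {free(right)}, keep {ball_in(b1,rmB)}, require {carry(b5,right), robot_in(rmB)}
    → {ball_in(b1,rmB), carry(b5,right), robot_in(rmB)}
  through step 2 (pick(b5,rmB,right)): drop {carry(b5,right)}, keep {ball_in(b1,rmB), robot_in(rmB)}, require {ball_in(b5,rmB), free(right), robot_in(rmB)}
    → {ball_in(b1,rmB), ball_in(b5,rmB), free(right), robot_in(rmB)}
  through step 1 (drop(b5,rmB,left)): drop {ball_in(b5,rmB)}, keep {ball_in(b1,rmB), free(right), robot_in(rmB)}, require {carry(b5,left), robot_in(rmB)}
    → {ball_in(b1,rmB), carry(b5,left), free(right), robot_in(rmB)}

== RESULT ==
["ball_in(b1,rmB)", "carry(b5,left)", "free(right)", "robot_in(rmB)"]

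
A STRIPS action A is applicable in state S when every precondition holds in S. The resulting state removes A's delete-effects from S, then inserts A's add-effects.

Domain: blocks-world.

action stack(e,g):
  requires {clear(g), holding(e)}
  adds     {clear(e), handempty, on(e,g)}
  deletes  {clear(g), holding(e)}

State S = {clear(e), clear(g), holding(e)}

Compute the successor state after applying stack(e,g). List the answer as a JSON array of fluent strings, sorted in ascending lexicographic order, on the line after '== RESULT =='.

Progress:
  pre ⊆ S: {clear(g), holding(e)} ⊆ S  — applicable
  S \ del = {clear(e)}
  ∪ add   = {clear(e), handempty, on(e,g)}

== RESULT ==
["clear(e)", "handempty", "on(e,g)"]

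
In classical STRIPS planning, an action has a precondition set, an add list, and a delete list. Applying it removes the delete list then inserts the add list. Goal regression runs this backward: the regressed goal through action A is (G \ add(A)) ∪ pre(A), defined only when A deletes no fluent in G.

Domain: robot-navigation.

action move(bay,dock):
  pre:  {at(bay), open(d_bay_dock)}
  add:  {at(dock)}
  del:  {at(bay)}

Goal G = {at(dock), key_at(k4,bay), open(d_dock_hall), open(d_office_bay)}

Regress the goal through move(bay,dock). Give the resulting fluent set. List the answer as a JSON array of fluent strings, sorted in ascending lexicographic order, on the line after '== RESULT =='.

Regress:
  G ∩ del = {}  (empty — regression defined)
  G \ add = {at(dock), key_at(k4,bay), open(d_dock_hall), open(d_office_bay)} \ {at(dock)} = {key_at(k4,bay), open(d_dock_hall), open(d_office_bay)}
  ∪ pre   = {key_at(k4,bay), open(d_dock_hall), open(d_office_bay)} ∪ {at(bay), open(d_bay_dock)}
          = {at(bay), key_at(k4,bay), open(d_bay_dock), open(d_dock_hall), open(d_office_bay)}

== RESULT ==
["at(bay)", "key_at(k4,bay)", "open(d_bay_dock)", "open(d_dock_hall)", "open(d_office_bay)"]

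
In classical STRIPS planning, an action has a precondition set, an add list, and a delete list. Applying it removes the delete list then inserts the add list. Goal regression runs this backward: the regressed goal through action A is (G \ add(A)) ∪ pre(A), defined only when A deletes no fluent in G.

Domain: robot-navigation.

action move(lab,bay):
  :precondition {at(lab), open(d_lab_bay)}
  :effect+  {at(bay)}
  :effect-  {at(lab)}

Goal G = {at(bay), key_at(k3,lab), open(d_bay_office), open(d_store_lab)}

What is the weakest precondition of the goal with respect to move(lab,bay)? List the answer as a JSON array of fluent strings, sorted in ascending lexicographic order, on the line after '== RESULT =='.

Compute (G \ add) ∪ pre:
  G ∩ del = {}  (empty — regression defined)
  G \ add = {at(bay), key_at(k3,lab), open(d_bay_office), open(d_store_lab)} \ {at(bay)} = {key_at(k3,lab), open(d_bay_office), open(d_store_lab)}
  ∪ pre   = {key_at(k3,lab), open(d_bay_office), open(d_store_lab)} ∪ {at(lab), open(d_lab_bay)}
          = {at(lab), key_at(k3,lab), open(d_bay_office), open(d_lab_bay), open(d_store_lab)}

== RESULT ==
["at(lab)", "key_at(k3,lab)", "open(d_bay_office)", "open(d_lab_bay)", "open(d_store_lab)"]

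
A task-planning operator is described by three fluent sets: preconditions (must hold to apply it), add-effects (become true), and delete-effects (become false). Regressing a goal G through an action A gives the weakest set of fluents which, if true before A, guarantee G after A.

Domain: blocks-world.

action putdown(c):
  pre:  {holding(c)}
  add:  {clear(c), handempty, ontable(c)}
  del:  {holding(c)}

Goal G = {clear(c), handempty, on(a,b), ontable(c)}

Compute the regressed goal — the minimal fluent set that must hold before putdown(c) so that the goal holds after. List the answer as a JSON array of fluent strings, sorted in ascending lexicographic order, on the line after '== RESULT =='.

Regress:
  G ∩ del = {}  (empty — regression defined)
  G \ add = {clear(c), handempty, on(a,b), ontable(c)} \ {clear(c), handempty, ontable(c)} = {on(a,b)}
  ∪ pre   = {on(a,b)} ∪ {holding(c)}
          = {holding(c), on(a,b)}

== RESULT ==
["holding(c)", "on(a,b)"]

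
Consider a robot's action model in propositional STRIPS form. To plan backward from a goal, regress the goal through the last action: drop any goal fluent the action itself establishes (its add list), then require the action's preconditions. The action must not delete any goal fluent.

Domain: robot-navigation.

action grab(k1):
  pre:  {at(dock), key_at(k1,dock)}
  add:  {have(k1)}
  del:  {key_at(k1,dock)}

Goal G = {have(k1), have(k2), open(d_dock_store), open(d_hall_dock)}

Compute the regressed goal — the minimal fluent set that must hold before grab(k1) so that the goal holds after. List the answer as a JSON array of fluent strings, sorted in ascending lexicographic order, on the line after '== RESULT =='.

Compute (G \ add) ∪ pre:
  G ∩ del = {}  (empty — regression defined)
  G \ add = {have(k1), have(k2), open(d_dock_store), open(d_hall_dock)} \ {have(k1)} = {have(k2), open(d_dock_store), open(d_hall_dock)}
  ∪ pre   = {have(k2), open(d_dock_store), open(d_hall_dock)} ∪ {at(dock), key_at(k1,dock)}
          = {at(dock), have(k2), key_at(k1,dock), open(d_dock_store), open(d_hall_dock)}

== RESULT ==
["at(dock)", "have(k2)", "key_at(k1,dock)", "open(d_dock_store)", "open(d_hall_dock)"]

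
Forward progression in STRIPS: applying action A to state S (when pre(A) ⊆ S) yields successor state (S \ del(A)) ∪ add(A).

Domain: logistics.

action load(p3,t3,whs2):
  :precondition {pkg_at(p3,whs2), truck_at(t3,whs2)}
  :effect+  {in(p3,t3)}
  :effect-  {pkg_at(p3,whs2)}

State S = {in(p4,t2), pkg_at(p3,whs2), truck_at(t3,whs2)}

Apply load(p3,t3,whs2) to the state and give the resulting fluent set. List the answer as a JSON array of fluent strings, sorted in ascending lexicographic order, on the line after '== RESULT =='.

Progress:
  pre ⊆ S: {pkg_at(p3,whs2), truck_at(t3,whs2)} ⊆ S  — applicable
  S \ del = {in(p4,t2), truck_at(t3,whs2)}
  ∪ add   = {in(p3,t3), in(p4,t2), truck_at(t3,whs2)}

== RESULT ==
["in(p3,t3)", "in(p4,t2)", "truck_at(t3,whs2)"]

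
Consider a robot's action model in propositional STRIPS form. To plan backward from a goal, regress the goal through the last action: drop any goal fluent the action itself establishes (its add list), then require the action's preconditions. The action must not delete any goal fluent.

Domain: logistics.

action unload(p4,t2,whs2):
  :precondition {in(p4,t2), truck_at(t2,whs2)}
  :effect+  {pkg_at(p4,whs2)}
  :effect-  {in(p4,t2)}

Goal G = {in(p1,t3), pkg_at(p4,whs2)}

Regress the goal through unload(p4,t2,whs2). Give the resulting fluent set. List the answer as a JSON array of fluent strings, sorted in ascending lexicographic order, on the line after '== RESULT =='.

Regress:
  G ∩ del = {}  (empty — regression defined)
  G \ add = {in(p1,t3), pkg_at(p4,whs2)} \ {pkg_at(p4,whs2)} = {in(p1,t3)}
  ∪ pre   = {in(p1,t3)} ∪ {in(p4,t2), truck_at(t2,whs2)}
          = {in(p1,t3), in(p4,t2), truck_at(t2,whs2)}

== RESULT ==
["in(p1,t3)", "in(p4,t2)", "truck_at(t2,whs2)"]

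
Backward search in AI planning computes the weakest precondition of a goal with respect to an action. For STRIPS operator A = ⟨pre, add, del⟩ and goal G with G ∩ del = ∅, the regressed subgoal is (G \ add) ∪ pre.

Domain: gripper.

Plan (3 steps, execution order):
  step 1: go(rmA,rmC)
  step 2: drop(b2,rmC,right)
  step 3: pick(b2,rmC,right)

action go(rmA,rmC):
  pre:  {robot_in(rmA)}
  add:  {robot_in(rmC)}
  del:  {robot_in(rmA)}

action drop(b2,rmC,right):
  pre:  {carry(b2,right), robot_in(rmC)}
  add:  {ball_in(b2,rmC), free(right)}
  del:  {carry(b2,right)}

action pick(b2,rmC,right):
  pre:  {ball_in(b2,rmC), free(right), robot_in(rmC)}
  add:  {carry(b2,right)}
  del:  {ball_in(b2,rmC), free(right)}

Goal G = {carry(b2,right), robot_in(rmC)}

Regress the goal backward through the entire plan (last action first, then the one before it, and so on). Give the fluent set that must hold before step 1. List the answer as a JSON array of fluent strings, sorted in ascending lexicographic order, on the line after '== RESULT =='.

Work backward from the goal:
  through step 3 (pick(b2,rmC,right)): drop {carry(b2,right)}, keep {robot_in(rmC)}, require {ball_in(b2,rmC), free(right), robot_in(rmC)}
    → {ball_in(b2,rmC), free(right), robot_in(rmC)}
  through step 2 (drop(b2,rmC,right)): drop {ball_in(b2,rmC), free(right)}, keep {robot_in(rmC)}, require {carry(b2,right), robot_in(rmC)}
    → {carry(b2,right), robot_in(rmC)}
  through step 1 (go(rmA,rmC)): drop {robot_in(rmC)}, keep {carry(b2,right)}, require {robot_in(rmA)}
    → {carry(b2,right), robot_in(rmA)}

== RESULT ==
["carry(b2,right)", "robot_in(rmA)"]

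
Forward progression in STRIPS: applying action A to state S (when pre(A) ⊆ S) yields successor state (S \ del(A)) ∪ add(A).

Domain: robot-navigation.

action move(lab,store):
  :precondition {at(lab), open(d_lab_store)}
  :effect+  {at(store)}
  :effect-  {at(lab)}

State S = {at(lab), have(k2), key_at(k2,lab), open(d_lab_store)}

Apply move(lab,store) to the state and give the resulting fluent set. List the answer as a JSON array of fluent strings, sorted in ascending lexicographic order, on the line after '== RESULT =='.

Compute (S \ del) ∪ add:
  pre ⊆ S: {at(lab), open(d_lab_store)} ⊆ S  — applicable
  S \ del = {have(k2), key_at(k2,lab), open(d_lab_store)}
  ∪ add   = {at(store), have(k2), key_at(k2,lab), open(d_lab_store)}

== RESULT ==
["at(store)", "have(k2)", "key_at(k2,lab)", "open(d_lab_store)"]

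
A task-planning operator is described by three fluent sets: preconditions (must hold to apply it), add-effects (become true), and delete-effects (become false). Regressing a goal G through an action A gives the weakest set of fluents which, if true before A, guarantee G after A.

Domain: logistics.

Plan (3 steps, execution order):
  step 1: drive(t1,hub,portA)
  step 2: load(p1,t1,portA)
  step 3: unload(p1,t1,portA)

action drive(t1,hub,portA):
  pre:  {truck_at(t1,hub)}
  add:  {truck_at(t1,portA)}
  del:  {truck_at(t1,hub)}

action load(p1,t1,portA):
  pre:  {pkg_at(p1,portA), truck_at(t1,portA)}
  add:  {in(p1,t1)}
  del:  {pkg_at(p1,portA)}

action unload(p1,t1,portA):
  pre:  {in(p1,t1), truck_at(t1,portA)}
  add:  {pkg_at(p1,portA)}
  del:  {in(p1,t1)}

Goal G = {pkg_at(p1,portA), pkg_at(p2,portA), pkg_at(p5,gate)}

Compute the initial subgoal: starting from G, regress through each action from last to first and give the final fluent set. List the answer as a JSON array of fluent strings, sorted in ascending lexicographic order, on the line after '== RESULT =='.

Regress step by step:
  through step 3 (unload(p1,t1,portA)): drop {pkg_at(p1,portA)}, keep {pkg_at(p2,portA), pkg_at(p5,gate)}, require {in(p1,t1), truck_at(t1,portA)}
    → {in(p1,t1), pkg_at(p2,portA), pkg_at(p5,gate), truck_at(t1,portA)}
  through step 2 (load(p1,t1,portA)): drop {in(p1,t1)}, keep {pkg_at(p2,portA), pkg_at(p5,gate), truck_at(t1,portA)}, require {pkg_at(p1,portA), truck_at(t1,portA)}
    → {pkg_at(p1,portA), pkg_at(p2,portA), pkg_at(p5,gate), truck_at(t1,portA)}
  through step 1 (drive(t1,hub,portA)): drop {truck_at(t1,portA)}, keep {pkg_at(p1,portA), pkg_at(p2,portA), pkg_at(p5,gate)}, require {truck_at(t1,hub)}
    → {pkg_at(p1,portA), pkg_at(p2,portA), pkg_at(p5,gate), truck_at(t1,hub)}

== RESULT ==
["pkg_at(p1,portA)", "pkg_at(p2,portA)", "pkg_at(p5,gate)", "truck_at(t1,hub)"]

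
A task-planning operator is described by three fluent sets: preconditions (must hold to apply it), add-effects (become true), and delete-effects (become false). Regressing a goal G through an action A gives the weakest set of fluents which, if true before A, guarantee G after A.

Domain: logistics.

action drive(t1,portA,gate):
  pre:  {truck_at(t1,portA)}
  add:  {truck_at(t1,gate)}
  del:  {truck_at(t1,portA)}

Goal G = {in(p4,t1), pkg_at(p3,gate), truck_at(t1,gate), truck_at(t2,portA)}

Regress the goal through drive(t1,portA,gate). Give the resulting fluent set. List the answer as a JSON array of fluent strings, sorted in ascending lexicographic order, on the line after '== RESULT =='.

Regress:
  G ∩ del = {}  (empty — regression defined)
  G \ add = {in(p4,t1), pkg_at(p3,gate), truck_at(t1,gate), truck_at(t2,portA)} \ {truck_at(t1,gate)} = {in(p4,t1), pkg_at(p3,gate), truck_at(t2,portA)}
  ∪ pre   = {in(p4,t1), pkg_at(p3,gate), truck_at(t2,portA)} ∪ {truck_at(t1,portA)}
          = {in(p4,t1), pkg_at(p3,gate), truck_at(t1,portA), truck_at(t2,portA)}

== RESULT ==
["in(p4,t1)", "pkg_at(p3,gate)", "truck_at(t1,portA)", "truck_at(t2,portA)"]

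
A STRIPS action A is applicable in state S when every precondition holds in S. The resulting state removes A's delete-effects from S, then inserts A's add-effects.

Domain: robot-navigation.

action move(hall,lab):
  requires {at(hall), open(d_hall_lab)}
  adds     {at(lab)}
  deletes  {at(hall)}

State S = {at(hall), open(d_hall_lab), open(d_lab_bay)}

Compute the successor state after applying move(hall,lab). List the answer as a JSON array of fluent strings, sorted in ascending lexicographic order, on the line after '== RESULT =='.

Progress:
  pre ⊆ S: {at(hall), open(d_hall_lab)} ⊆ S  — applicable
  S \ del = {open(d_hall_lab), open(d_lab_bay)}
  ∪ add   = {at(lab), open(d_hall_lab), open(d_lab_bay)}

== RESULT ==
["at(lab)", "open(d_hall_lab)", "open(d_lab_bay)"]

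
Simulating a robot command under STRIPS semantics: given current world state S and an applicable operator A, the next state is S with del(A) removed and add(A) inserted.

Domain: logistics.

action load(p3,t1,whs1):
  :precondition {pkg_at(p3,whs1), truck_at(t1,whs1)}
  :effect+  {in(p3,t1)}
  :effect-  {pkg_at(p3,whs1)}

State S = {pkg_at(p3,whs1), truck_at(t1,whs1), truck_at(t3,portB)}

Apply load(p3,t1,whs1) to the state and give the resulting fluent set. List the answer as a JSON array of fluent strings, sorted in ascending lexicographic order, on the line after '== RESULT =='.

Progress:
  pre ⊆ S: {pkg_at(p3,whs1), truck_at(t1,whs1)} ⊆ S  — applicable
  S \ del = {truck_at(t1,whs1), truck_at(t3,portB)}
  ∪ add   = {in(p3,t1), truck_at(t1,whs1), truck_at(t3,portB)}

== RESULT ==
["in(p3,t1)", "truck_at(t1,whs1)", "truck_at(t3,portB)"]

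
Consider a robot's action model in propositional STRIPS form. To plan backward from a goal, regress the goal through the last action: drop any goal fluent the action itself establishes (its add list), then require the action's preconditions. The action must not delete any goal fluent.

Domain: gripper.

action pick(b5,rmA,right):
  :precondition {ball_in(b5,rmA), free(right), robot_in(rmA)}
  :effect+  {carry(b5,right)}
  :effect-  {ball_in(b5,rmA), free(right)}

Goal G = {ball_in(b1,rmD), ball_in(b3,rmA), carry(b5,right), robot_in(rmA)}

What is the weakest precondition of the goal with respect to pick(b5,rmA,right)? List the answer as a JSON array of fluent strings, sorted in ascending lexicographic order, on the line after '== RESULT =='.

Compute (G \ add) ∪ pre:
  G ∩ del = {}  (empty — regression defined)
  G \ add = {ball_in(b1,rmD), ball_in(b3,rmA), carry(b5,right), robot_in(rmA)} \ {carry(b5,right)} = {ball_in(b1,rmD), ball_in(b3,rmA), robot_in(rmA)}
  ∪ pre   = {ball_in(b1,rmD), ball_in(b3,rmA), robot_in(rmA)} ∪ {ball_in(b5,rmA), free(right), robot_in(rmA)}
          = {ball_in(b1,rmD), ball_in(b3,rmA), ball_in(b5,rmA), free(right), robot_in(rmA)}

== RESULT ==
["ball_in(b1,rmD)", "ball_in(b3,rmA)", "ball_in(b5,rmA)", "free(right)", "robot_in(rmA)"]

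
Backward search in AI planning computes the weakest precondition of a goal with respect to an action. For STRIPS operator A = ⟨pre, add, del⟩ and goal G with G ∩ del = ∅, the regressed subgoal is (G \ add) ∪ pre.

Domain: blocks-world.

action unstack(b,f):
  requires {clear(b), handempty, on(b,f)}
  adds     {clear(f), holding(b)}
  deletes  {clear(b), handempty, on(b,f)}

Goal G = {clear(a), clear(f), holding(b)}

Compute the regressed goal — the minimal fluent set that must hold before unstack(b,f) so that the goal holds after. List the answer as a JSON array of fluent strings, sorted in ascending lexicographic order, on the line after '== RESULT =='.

Compute (G \ add) ∪ pre:
  G ∩ del = {}  (empty — regression defined)
  G \ add = {clear(a), clear(f), holding(b)} \ {clear(f), holding(b)} = {clear(a)}
  ∪ pre   = {clear(a)} ∪ {clear(b), handempty, on(b,f)}
          = {clear(a), clear(b), handempty, on(b,f)}

== RESULT ==
["clear(a)", "clear(b)", "handempty", "on(b,f)"]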